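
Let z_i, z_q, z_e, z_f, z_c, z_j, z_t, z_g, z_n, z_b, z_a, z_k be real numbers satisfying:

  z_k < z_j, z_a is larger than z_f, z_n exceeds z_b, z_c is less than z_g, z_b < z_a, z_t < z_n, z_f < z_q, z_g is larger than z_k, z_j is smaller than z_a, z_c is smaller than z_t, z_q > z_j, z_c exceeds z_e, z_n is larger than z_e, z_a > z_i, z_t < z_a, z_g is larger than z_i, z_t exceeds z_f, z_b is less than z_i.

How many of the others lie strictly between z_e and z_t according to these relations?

Chaining upward from z_e reaches: z_c, z_a, z_g, z_n.
Chaining downward from z_t reaches: z_f, z_c.
Strictly between z_e and z_t are those in both lists: z_c — 1 element.

1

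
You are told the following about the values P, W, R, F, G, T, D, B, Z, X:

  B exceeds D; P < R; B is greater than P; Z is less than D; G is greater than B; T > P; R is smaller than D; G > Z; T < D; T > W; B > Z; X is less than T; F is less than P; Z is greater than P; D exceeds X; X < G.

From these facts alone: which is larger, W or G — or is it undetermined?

W < T and T < D give W < D.
With D < B: W < T < D < B.
Then B < G extends the chain to G.
So G is larger.

G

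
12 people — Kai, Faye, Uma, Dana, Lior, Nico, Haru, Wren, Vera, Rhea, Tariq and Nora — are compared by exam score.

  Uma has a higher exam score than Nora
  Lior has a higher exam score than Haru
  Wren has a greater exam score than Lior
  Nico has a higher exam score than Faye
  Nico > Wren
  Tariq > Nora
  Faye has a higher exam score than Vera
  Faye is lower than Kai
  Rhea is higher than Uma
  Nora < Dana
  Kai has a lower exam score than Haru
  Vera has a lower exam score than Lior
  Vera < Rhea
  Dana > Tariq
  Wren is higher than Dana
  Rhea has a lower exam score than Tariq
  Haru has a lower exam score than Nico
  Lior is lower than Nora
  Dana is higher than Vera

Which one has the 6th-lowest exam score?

Piecing the relations together gives one ordering: Vera < Faye < Kai < Haru < Lior < Nora < Uma < Rhea < Tariq < Dana < Wren < Nico.
Counting 6 from the smallest end gives Nora.

Nora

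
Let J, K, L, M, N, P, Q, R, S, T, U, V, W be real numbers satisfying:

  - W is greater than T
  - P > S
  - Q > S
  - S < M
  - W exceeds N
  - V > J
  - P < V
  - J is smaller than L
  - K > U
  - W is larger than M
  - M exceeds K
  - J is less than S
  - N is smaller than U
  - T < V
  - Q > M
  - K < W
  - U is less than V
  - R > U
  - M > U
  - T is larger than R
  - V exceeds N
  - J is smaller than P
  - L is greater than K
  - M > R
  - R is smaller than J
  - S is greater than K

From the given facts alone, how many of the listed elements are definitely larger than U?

Directly above U: R, K, M, V.
One step further: J, T, S, L, W, Q (10 so far).
One step further: P (11 so far).
Nothing else is reachable above U; 11 in all.

11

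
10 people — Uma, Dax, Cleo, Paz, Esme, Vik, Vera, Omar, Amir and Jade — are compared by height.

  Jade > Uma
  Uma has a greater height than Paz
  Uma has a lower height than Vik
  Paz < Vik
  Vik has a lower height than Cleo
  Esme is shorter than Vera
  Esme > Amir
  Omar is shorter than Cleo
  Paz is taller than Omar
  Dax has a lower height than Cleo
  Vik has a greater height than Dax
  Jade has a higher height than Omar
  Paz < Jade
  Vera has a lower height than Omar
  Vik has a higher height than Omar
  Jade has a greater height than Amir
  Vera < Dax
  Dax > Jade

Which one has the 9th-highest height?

Esme

Piecing the relations together gives one ordering: Amir < Esme < Vera < Omar < Paz < Uma < Jade < Dax < Vik < Cleo.
Counting 9 from the largest end gives Esme.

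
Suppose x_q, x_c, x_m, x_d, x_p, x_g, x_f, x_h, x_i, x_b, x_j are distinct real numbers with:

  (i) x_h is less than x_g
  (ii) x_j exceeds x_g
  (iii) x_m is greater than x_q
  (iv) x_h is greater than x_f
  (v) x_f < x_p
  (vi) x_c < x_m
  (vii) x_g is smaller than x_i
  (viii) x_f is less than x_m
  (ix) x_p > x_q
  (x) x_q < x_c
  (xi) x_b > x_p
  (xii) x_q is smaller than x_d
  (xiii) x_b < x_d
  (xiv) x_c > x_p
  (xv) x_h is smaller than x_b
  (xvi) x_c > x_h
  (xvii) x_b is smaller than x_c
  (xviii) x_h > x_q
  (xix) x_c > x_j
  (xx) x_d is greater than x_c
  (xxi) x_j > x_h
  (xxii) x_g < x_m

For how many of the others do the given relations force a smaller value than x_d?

8

The elements the relations force below x_d are x_q, x_f, x_p, x_h, x_g, x_b, x_j, x_c — no chain reaches any other.
That is 8.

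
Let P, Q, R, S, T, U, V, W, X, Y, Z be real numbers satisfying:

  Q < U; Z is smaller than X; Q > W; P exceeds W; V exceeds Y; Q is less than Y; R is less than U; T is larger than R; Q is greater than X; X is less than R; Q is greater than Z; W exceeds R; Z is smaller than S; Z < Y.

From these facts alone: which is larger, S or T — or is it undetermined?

undetermined

Following every chain through S: below S we get Z.
T is not reached, and no chain runs the other way from T to S.
So the given relations leave the order of S and T undetermined.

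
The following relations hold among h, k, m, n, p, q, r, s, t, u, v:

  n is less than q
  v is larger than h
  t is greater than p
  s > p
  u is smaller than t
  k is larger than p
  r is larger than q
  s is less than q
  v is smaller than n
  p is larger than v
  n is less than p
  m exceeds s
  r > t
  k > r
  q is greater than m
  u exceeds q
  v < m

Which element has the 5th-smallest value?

s

Piecing the relations together gives one ordering: h < v < n < p < s < m < q < u < t < r < k.
Counting 5 from the smallest end gives s.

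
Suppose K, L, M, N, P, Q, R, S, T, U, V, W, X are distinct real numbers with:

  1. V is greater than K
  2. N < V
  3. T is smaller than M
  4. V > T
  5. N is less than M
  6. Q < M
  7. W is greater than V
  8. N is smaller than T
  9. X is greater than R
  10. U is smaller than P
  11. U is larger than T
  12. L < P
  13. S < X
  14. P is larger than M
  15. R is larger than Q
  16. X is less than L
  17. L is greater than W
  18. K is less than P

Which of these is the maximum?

P

Chaining downward from P: directly below it, K, L, M, U; then N, Q, T, W, X; then S, R, V.
That covers every other element, and nothing is given above P, so P is the maximum.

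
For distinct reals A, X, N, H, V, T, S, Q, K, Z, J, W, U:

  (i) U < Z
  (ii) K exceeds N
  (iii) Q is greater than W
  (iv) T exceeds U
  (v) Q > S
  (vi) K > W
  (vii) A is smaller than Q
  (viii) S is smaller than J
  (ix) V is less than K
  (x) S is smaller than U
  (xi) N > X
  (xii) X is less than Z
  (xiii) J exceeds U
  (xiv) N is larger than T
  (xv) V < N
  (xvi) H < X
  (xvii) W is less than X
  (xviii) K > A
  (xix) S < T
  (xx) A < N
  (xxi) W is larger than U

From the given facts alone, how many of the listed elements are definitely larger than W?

5

The elements the relations force above W are X, Q, N, Z, K — no chain reaches any other.
That is 5.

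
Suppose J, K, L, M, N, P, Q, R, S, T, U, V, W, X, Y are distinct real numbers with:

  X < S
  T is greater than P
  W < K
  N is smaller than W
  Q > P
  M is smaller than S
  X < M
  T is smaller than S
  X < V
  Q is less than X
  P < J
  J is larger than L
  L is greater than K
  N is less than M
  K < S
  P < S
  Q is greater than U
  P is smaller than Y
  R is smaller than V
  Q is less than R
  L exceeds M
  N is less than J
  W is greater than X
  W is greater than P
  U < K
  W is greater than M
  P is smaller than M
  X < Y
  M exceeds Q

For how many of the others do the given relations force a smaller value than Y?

4

The elements the relations force below Y are P, U, Q, X — no chain reaches any other.
That is 4.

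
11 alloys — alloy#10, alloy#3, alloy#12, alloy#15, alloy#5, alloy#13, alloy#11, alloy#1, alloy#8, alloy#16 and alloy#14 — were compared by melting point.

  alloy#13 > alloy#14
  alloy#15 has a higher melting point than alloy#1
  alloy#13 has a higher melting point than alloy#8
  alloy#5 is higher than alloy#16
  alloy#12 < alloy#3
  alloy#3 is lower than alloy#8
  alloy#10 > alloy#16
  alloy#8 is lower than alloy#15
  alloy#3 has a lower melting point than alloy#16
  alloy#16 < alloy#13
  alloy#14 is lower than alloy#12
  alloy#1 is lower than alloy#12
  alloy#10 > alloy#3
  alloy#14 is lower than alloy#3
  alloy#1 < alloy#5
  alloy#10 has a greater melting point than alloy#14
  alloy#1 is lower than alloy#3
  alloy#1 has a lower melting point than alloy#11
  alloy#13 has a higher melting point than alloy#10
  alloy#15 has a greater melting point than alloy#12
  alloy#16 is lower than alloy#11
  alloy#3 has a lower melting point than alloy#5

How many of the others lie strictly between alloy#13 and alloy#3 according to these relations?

The relations place alloy#3 below alloy#13. An element lies strictly between them when it is forced above alloy#3 and also forced below alloy#13.
Above alloy#3: {alloy#16, alloy#5, alloy#8, alloy#10, alloy#15, alloy#11}. Below alloy#13: {alloy#1, alloy#14, alloy#12, alloy#16, alloy#8, alloy#10}.
Intersection: {alloy#16, alloy#8, alloy#10} — 3.

3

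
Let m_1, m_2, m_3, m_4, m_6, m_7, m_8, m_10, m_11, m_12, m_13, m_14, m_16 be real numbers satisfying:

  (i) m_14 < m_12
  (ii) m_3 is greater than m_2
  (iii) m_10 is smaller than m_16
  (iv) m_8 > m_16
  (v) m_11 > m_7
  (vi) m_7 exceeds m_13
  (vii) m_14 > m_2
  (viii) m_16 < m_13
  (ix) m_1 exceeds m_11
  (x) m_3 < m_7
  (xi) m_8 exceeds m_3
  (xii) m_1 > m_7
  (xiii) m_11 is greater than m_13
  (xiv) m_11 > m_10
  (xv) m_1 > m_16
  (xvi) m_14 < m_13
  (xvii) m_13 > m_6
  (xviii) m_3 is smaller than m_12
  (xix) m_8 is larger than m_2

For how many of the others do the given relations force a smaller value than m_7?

7

Directly below m_7: m_3, m_13.
One step further: m_2, m_14, m_16, m_6 (6 so far).
One step further: m_10 (7 so far).
No other element is forced below m_7 by the given relations, so the count is 7.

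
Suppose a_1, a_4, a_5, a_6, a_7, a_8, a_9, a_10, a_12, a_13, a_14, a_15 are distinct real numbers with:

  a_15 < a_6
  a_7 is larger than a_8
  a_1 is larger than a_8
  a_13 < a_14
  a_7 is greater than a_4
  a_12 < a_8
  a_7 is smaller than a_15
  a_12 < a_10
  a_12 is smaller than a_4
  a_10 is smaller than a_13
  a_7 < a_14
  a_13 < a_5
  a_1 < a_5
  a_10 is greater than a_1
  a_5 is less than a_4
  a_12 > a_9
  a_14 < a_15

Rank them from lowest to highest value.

a_9 < a_12 < a_8 < a_1 < a_10 < a_13 < a_5 < a_4 < a_7 < a_14 < a_15 < a_6

Each adjacent pair is fixed by a given relation: a_9 < a_12; a_12 < a_8; a_8 < a_1; a_1 < a_10; a_10 < a_13; a_13 < a_5; a_5 < a_4; a_4 < a_7; a_7 < a_14; a_14 < a_15; a_15 < a_6. Chaining them end to end gives the full order.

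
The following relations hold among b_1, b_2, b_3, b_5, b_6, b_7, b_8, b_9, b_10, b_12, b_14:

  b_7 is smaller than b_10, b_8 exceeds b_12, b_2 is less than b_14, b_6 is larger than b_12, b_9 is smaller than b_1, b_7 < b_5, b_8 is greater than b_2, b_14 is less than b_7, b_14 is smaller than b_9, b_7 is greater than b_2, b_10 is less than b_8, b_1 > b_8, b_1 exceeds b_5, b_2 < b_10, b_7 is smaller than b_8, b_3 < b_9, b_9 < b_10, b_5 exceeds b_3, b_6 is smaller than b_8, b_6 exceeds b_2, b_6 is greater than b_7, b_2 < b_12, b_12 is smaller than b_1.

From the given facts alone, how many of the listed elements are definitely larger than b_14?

7

Directly above b_14: b_7, b_9.
One step further: b_5, b_6, b_10, b_8, b_1 (7 so far).
Nothing else is reachable above b_14; 7 in all.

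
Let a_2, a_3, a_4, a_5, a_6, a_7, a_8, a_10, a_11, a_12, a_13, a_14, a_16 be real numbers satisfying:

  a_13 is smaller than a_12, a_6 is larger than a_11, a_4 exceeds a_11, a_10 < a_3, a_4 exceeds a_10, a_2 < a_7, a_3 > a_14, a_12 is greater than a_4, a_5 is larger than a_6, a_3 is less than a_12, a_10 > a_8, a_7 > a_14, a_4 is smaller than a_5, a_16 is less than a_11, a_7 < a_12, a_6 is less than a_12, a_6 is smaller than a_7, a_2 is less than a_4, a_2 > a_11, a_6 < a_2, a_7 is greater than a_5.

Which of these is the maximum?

a_8 is not greatest since a_8 < a_10; a_16 is not greatest since a_16 < a_11; a_11 is not greatest since a_11 < a_2; a_10 is not greatest since a_10 < a_4; a_6 is not greatest since a_6 < a_7; a_2 is not greatest since a_2 < a_4; a_14 is not greatest since a_14 < a_3; a_4 is not greatest since a_4 < a_12; a_5 is not greatest since a_5 < a_7; a_7 is not greatest since a_7 < a_12; a_3 is not greatest since a_3 < a_12; a_13 is not greatest since a_13 < a_12.
Only a_12 has nothing above it, so a_12 is the maximum.

a_12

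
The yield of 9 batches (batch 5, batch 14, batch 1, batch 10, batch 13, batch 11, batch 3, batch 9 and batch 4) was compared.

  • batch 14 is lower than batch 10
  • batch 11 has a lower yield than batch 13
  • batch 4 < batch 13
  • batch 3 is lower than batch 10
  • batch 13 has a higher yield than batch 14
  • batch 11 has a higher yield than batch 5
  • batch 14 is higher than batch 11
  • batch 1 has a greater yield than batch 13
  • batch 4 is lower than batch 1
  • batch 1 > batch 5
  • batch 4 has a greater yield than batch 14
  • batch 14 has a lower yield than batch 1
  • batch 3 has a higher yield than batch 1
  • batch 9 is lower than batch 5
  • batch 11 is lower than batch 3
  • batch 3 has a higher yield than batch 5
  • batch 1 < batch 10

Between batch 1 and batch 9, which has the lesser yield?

Following the relations from batch 9: batch 9 < batch 5 < batch 11 < batch 14 < batch 4 < batch 13 < batch 1.
So batch 9 < batch 1; batch 9 is the lower of the two.

batch 9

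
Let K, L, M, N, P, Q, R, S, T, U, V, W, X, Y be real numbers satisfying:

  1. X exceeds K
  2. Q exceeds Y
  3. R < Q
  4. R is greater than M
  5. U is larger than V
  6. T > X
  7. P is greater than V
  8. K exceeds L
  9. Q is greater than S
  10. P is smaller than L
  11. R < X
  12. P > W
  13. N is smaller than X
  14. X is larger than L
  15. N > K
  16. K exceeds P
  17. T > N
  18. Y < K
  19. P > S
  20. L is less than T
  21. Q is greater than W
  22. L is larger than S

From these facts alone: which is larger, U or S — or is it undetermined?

undetermined

Following every chain through S: above S we get P, L, K, N, Q, X, T.
U is not reached, and no chain runs the other way from U to S.
So the given relations leave the order of S and U undetermined.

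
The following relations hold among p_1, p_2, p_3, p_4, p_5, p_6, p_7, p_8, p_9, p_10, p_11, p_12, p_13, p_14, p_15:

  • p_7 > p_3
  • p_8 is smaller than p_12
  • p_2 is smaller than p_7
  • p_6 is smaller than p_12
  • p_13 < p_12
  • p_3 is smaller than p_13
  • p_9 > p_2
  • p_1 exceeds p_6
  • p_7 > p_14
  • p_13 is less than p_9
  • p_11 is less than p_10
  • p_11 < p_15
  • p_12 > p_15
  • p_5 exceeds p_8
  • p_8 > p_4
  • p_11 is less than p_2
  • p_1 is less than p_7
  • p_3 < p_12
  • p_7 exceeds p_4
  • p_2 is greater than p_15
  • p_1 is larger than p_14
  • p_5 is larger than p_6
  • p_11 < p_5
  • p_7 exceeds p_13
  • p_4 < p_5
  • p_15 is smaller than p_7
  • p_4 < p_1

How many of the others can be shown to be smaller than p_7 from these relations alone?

From p_7 the given relations immediately reach p_4, p_3, p_15, p_13, p_2, p_14, p_1.
From those, p_6, p_11 — 9 in total.
Nothing else is reachable below p_7; 9 in all.

9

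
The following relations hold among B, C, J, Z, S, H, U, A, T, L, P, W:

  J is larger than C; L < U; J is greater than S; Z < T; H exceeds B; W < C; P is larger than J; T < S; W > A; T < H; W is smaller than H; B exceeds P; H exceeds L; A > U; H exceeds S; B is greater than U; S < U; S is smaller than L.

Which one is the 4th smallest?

The consecutive relations fix a unique order: Z < T < S < L < U < A < W < C < J < P < B < H.
The 4th smallest is L.

L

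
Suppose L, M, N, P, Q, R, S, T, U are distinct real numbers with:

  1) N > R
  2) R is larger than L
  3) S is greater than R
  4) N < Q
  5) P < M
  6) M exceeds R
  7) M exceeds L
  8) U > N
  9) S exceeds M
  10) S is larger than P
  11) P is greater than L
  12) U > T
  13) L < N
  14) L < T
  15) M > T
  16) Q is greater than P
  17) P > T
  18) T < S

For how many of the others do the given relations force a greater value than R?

5

The elements the relations force above R are M, N, U, Q, S — no chain reaches any other.
That is 5.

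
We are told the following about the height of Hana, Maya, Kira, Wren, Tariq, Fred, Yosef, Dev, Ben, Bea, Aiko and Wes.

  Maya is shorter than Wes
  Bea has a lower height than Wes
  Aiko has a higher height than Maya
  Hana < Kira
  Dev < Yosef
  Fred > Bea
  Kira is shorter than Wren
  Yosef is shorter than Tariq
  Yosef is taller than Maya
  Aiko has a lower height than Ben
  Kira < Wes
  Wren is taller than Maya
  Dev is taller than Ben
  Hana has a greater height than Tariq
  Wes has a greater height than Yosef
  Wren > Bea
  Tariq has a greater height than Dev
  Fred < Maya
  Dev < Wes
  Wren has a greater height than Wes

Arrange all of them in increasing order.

Each adjacent pair is fixed by a given relation: Bea < Fred; Fred < Maya; Maya < Aiko; Aiko < Ben; Ben < Dev; Dev < Yosef; Yosef < Tariq; Tariq < Hana; Hana < Kira; Kira < Wes; Wes < Wren. Chaining them end to end gives the full order.

Bea < Fred < Maya < Aiko < Ben < Dev < Yosef < Tariq < Hana < Kira < Wes < Wren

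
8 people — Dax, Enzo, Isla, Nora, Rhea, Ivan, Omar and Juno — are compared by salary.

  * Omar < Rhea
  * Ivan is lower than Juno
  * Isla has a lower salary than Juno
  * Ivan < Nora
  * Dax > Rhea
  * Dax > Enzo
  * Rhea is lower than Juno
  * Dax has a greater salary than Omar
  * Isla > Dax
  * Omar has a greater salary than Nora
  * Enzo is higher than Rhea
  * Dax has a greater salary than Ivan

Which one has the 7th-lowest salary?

Isla

The consecutive relations fix a unique order: Ivan < Nora < Omar < Rhea < Enzo < Dax < Isla < Juno.
Counting 7 from the smallest end gives Isla.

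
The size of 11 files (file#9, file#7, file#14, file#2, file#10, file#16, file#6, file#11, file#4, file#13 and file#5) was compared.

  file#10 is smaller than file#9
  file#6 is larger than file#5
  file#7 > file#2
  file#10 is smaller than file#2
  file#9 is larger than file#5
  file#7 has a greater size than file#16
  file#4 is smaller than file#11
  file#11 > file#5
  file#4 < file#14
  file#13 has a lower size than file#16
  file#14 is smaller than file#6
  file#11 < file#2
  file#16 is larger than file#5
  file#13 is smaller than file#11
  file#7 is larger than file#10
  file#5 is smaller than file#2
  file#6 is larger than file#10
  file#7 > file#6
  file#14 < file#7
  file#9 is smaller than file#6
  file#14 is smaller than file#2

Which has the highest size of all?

file#7

file#10 is not greatest since file#10 < file#9; file#5 is not greatest since file#5 < file#2; file#9 is not greatest since file#9 < file#6; file#4 is not greatest since file#4 < file#11; file#13 is not greatest since file#13 < file#16; file#16 is not greatest since file#16 < file#7; file#14 is not greatest since file#14 < file#6; file#11 is not greatest since file#11 < file#2; file#6 is not greatest since file#6 < file#7; file#2 is not greatest since file#2 < file#7.
Only file#7 has nothing above it, so file#7 is the highest size.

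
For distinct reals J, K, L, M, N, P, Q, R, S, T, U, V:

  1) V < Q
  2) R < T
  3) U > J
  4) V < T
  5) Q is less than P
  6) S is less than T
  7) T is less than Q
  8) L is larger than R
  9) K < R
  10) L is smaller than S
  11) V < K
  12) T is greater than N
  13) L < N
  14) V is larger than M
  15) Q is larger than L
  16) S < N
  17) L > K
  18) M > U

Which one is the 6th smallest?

Piecing the relations together gives one ordering: J < U < M < V < K < R < L < S < N < T < Q < P.
Counting 6 from the smallest end gives R.

R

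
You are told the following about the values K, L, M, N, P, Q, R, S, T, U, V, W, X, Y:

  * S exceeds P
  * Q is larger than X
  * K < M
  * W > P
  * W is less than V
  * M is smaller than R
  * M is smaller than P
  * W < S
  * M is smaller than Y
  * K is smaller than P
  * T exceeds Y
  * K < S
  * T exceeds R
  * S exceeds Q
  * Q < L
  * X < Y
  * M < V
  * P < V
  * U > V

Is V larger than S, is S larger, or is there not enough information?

undetermined

Following every chain through V: above V we get U; below V we get K, M, P, W.
S is not reached, and no chain runs the other way from S to V.
So the given relations leave the order of V and S undetermined.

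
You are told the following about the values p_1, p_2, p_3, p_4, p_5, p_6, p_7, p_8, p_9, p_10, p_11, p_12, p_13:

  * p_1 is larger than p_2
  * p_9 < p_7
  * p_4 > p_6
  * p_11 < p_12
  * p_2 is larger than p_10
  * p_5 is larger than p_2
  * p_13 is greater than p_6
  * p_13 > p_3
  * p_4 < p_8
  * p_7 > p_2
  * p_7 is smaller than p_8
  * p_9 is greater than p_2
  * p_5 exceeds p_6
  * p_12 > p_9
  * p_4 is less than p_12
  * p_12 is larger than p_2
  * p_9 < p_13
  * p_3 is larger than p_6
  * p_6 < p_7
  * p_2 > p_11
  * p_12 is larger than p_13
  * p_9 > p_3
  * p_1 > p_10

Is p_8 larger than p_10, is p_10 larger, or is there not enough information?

p_10 < p_2 and p_2 < p_9 give p_10 < p_9.
With p_9 < p_7: p_10 < p_2 < p_9 < p_7.
With p_7 < p_8: p_10 < p_2 < p_9 < p_7 < p_8.
So p_8 is larger.

p_8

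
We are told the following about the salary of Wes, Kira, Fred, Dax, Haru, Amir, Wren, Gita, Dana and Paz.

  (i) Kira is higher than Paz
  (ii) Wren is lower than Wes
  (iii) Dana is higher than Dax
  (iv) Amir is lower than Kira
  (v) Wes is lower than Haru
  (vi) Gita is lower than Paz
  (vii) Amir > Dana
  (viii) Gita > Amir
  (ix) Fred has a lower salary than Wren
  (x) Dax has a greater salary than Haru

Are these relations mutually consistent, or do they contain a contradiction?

consistent

Every relation is compatible with Fred < Wren < Wes < Haru < Dax < Dana < Amir < Gita < Paz < Kira; the set is consistent.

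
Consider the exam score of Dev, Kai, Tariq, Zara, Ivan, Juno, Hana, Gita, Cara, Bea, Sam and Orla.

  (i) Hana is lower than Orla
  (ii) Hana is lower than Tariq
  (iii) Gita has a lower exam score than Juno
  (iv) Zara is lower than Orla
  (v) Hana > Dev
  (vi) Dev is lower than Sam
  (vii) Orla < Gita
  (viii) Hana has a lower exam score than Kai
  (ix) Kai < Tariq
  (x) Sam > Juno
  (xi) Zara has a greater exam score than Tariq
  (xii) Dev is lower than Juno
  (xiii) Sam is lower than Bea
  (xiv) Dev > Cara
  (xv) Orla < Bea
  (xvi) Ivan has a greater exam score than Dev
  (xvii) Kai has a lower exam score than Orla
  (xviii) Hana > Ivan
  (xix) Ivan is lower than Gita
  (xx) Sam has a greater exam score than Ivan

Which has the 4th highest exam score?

Gita

The consecutive relations fix a unique order: Cara < Dev < Ivan < Hana < Kai < Tariq < Zara < Orla < Gita < Juno < Sam < Bea.
The 4th largest is Gita.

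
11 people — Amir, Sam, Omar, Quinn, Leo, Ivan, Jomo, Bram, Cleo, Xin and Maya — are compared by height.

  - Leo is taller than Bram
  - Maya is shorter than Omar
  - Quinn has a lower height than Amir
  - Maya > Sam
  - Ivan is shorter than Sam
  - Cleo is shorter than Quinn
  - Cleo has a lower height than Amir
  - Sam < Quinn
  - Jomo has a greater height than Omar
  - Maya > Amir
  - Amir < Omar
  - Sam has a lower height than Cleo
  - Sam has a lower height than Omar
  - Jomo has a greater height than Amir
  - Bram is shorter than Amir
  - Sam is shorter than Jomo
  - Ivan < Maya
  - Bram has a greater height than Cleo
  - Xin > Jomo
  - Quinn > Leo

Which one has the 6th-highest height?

The consecutive relations fix a unique order: Ivan < Sam < Cleo < Bram < Leo < Quinn < Amir < Maya < Omar < Jomo < Xin.
The 6th largest is Quinn.

Quinn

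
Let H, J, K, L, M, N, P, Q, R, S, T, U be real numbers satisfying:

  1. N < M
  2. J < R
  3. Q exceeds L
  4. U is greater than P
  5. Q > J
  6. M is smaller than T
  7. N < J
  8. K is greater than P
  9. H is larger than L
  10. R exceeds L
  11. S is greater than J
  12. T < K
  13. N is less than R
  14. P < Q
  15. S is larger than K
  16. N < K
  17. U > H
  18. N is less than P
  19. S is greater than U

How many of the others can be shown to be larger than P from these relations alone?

From P the given relations immediately reach Q, U, K.
From those, S — 4 in total.
No other element is forced above P by the given relations, so the count is 4.

4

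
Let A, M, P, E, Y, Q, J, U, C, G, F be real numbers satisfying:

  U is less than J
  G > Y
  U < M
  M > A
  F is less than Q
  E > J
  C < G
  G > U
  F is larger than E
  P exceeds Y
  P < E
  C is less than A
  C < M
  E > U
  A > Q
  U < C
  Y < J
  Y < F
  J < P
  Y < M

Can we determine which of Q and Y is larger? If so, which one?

Q

Y < J and J < P give Y < P.
Then P < E extends the chain to E.
Then E < F extends the chain to F.
Then F < Q extends the chain to Q.
So Q is larger.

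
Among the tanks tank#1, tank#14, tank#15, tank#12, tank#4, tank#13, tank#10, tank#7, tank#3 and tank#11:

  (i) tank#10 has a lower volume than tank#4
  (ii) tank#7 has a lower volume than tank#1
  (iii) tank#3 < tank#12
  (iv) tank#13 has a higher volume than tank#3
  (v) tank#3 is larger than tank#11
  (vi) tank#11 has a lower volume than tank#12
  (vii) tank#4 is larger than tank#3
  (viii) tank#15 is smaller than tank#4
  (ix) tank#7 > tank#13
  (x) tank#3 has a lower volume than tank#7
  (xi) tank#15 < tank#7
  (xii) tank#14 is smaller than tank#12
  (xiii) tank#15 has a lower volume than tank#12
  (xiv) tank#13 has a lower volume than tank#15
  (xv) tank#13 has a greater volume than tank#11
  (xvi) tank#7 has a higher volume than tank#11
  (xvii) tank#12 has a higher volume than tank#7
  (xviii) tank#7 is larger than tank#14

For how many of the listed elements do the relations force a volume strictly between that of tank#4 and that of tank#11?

3

Chaining upward from tank#11 reaches: tank#3, tank#13, tank#15, tank#7, tank#12, tank#1.
Chaining downward from tank#4 reaches: tank#3, tank#13, tank#10, tank#15.
Strictly between tank#11 and tank#4 are those in both lists: tank#3, tank#13, tank#15 — 3 elements.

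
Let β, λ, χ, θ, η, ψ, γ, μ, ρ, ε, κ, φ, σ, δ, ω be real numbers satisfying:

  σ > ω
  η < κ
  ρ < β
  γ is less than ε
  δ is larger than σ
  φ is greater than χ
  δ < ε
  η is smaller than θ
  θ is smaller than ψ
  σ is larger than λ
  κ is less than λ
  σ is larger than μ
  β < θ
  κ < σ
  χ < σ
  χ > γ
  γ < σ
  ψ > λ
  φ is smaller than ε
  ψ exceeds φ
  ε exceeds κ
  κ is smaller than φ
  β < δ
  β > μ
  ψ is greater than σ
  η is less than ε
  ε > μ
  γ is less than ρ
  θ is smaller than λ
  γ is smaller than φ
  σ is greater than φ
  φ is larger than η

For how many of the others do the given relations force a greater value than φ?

Directly above φ: σ, ψ, ε.
One step further: δ (4 so far).
Nothing else is reachable above φ; 4 in all.

4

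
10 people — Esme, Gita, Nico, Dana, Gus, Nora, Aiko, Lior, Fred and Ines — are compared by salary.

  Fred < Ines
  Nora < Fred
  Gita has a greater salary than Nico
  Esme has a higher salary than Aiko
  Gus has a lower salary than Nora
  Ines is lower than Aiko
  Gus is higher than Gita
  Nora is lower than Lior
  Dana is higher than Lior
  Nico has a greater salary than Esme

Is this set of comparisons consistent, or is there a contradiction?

inconsistent

Chaining the given relations yields Fred < Ines < Aiko < Esme < Nico < Gita < Gus < Nora, so Fred < Nora. But one relation states Nora < Fred. These cannot both hold.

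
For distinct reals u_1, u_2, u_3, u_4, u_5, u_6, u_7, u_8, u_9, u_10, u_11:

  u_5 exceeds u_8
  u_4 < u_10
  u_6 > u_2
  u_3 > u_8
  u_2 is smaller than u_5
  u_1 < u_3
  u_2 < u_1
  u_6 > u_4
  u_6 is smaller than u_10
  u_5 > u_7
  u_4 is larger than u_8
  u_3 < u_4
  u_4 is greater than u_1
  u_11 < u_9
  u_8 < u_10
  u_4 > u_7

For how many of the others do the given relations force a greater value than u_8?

5

Directly above u_8: u_5, u_3, u_4, u_10.
One step further: u_6 (5 so far).
Nothing else is reachable above u_8; 5 in all.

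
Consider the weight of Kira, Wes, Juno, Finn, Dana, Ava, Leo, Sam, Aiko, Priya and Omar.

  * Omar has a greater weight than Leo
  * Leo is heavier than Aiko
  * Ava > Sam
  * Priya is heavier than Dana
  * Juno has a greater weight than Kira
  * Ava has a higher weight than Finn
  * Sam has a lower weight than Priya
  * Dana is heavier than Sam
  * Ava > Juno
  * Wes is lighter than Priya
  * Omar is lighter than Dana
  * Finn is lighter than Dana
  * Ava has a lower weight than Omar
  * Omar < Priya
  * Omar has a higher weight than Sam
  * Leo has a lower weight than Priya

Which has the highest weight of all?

Priya

Aiko is not greatest since Aiko < Leo; Finn is not greatest since Finn < Ava; Kira is not greatest since Kira < Juno; Juno is not greatest since Juno < Ava; Sam is not greatest since Sam < Priya; Ava is not greatest since Ava < Omar; Leo is not greatest since Leo < Omar; Wes is not greatest since Wes < Priya; Omar is not greatest since Omar < Priya; Dana is not greatest since Dana < Priya.
Only Priya has nothing above it, so Priya is the highest weight.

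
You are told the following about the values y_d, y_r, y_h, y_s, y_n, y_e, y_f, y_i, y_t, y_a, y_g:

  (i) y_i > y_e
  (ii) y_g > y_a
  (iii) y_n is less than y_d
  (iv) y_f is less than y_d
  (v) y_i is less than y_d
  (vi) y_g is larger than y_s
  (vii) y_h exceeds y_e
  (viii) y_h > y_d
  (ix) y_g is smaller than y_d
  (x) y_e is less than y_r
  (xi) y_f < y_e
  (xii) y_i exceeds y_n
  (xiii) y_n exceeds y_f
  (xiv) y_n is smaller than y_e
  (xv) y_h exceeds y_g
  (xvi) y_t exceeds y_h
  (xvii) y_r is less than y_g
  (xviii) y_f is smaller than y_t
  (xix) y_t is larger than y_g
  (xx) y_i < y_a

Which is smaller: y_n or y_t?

y_n < y_e and y_e < y_i give y_n < y_i.
Then y_i < y_a extends the chain to y_a.
Then y_a < y_g extends the chain to y_g.
With y_g < y_d: y_n < y_e < y_i < y_a < y_g < y_d.
Then y_d < y_h extends the chain to y_h.
Then y_h < y_t extends the chain to y_t.
So y_n < y_t; y_n is the smaller of the two.

y_n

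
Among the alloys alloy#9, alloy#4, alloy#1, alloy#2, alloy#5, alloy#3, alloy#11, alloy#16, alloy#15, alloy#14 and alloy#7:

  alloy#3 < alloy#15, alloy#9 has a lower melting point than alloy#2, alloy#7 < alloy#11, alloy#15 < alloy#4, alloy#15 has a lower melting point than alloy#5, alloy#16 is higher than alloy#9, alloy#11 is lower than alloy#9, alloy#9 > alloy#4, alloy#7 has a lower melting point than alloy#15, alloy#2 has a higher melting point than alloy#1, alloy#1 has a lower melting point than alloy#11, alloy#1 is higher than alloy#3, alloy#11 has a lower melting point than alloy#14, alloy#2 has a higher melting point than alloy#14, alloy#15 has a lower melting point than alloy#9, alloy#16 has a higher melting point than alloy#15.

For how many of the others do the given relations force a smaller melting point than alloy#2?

From alloy#2 the given relations immediately reach alloy#1, alloy#9, alloy#14.
From those, alloy#3, alloy#15, alloy#4, alloy#11 — 7 in total.
From those, alloy#7 — 8 in total.
Nothing else is reachable below alloy#2; 8 in all.

8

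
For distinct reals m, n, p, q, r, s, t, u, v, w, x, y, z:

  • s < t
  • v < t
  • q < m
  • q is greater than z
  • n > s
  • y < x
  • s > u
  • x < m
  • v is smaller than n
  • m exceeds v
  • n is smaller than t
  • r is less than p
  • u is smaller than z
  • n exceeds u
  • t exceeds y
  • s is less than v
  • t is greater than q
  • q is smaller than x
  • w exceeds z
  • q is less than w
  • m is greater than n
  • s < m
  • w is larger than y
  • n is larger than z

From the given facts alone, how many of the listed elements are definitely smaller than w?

4

Directly below w: z, q, y.
One step further: u (4 so far).
No other element is forced below w by the given relations, so the count is 4.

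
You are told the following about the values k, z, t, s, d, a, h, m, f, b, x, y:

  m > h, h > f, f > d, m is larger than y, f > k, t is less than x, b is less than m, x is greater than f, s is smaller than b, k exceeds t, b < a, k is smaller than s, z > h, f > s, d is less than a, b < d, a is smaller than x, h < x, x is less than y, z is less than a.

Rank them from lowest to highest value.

The consecutive links are each given: t < k; k < s; s < b; b < d; d < f; f < h; h < z; z < a; a < x; x < y; y < m.

t < k < s < b < d < f < h < z < a < x < y < m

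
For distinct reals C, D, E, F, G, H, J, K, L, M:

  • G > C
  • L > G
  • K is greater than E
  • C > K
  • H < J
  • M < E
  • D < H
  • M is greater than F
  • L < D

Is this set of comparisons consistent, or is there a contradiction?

consistent

Every relation is compatible with F < M < E < K < C < G < L < D < H < J; the set is consistent.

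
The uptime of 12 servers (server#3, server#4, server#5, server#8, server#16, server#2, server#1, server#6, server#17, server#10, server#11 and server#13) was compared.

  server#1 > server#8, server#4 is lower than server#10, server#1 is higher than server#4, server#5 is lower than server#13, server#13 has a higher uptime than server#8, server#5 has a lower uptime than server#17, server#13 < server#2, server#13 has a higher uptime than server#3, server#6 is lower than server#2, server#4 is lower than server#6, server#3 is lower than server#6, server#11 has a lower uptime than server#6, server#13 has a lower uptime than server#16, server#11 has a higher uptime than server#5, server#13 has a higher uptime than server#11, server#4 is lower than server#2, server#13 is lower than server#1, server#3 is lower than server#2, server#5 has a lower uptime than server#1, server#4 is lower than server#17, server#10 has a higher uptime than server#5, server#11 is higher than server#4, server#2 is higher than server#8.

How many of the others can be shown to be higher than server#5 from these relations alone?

8

The elements the relations force above server#5 are server#11, server#17, server#6, server#13, server#2, server#16, server#10, server#1 — no chain reaches any other.
That is 8.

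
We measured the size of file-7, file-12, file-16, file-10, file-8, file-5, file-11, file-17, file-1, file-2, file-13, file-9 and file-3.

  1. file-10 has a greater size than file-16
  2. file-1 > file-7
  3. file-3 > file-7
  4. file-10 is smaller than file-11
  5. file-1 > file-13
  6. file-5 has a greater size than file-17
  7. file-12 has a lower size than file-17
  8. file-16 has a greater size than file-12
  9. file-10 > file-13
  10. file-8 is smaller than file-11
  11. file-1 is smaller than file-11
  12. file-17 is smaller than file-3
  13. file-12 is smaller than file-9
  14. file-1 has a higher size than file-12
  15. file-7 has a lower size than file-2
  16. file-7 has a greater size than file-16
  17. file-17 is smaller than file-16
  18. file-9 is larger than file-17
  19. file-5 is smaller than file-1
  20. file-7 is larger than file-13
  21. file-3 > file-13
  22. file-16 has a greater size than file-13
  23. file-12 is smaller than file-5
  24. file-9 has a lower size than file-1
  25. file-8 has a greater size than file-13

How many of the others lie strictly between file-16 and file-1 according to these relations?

1

Chaining upward from file-16 reaches: file-7, file-3, file-10, file-2, file-11.
Chaining downward from file-1 reaches: file-12, file-13, file-17, file-5, file-7, file-9.
Strictly between file-16 and file-1 are those in both lists: file-7 — 1 element.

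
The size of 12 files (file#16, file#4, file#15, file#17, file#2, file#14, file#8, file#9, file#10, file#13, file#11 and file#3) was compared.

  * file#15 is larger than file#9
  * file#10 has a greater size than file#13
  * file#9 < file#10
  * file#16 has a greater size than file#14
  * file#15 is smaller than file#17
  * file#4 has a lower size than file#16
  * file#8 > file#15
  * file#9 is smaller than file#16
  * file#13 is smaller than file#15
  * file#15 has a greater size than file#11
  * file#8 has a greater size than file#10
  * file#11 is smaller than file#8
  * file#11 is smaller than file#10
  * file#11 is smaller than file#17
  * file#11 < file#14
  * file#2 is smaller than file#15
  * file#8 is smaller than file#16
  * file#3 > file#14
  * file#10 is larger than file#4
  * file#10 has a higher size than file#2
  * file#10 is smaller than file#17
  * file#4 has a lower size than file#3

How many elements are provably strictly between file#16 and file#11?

The relations place file#11 below file#16. An element lies strictly between them when it is forced above file#11 and also forced below file#16.
Above file#11: {file#14, file#10, file#15, file#17, file#3, file#8}. Below file#16: {file#13, file#2, file#4, file#9, file#14, file#10, file#15, file#8}.
Intersection: {file#14, file#10, file#15, file#8} — 4.

4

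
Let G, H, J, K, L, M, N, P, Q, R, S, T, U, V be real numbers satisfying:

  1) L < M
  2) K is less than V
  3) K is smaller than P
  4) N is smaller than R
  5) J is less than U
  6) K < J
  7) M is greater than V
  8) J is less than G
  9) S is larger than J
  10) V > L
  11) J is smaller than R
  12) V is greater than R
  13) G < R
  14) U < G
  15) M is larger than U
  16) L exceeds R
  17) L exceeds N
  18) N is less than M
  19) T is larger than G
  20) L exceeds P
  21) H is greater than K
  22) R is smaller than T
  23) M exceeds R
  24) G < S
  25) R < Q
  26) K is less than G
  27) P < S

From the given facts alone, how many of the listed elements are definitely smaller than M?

9

Directly below M: U, N, R, L, V.
One step further: K, J, G, P (9 so far).
No other element is forced below M by the given relations, so the count is 9.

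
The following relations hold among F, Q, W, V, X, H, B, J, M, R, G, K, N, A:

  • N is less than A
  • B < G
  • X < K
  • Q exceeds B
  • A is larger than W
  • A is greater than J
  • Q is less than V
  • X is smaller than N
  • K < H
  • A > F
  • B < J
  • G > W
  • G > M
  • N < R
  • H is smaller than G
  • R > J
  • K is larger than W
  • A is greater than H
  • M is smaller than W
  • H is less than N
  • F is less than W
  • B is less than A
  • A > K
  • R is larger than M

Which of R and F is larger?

Following the relations from F: F < W < K < H < N < R.
So F < R; R is the larger of the two.

R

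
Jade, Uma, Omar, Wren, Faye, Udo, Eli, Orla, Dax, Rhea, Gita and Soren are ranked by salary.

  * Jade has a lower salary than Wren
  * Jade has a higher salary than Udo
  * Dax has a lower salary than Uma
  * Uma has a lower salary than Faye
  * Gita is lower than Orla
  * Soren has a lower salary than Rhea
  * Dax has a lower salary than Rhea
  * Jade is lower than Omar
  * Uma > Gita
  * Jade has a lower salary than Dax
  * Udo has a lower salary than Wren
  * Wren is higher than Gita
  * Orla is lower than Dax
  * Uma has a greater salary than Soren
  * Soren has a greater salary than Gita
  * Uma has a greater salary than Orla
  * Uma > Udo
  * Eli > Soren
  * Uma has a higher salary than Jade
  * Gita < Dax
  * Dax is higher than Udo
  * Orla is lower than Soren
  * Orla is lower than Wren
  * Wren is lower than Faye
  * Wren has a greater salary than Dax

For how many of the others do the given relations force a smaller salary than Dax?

The elements the relations force below Dax are Udo, Gita, Orla, Jade — no chain reaches any other.
That is 4.

4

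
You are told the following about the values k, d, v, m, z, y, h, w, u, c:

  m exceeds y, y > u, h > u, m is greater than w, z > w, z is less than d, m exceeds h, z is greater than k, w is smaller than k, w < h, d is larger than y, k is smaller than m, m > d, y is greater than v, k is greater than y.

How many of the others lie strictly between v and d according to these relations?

Chaining upward from v reaches: y, k, z, m.
Chaining downward from d reaches: w, u, y, k, z.
Strictly between v and d are those in both lists: y, k, z — 3 elements.

3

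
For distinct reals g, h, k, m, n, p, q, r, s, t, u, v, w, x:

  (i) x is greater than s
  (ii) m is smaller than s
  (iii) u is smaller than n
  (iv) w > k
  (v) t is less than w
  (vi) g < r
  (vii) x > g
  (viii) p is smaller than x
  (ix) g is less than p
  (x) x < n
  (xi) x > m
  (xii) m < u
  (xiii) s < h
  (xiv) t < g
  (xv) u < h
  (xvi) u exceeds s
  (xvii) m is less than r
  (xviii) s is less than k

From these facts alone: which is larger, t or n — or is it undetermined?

n

The relevant relations are t < g; g < p; p < x; x < n.
Chaining these gives t < g < p < x < n.
So n is larger.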